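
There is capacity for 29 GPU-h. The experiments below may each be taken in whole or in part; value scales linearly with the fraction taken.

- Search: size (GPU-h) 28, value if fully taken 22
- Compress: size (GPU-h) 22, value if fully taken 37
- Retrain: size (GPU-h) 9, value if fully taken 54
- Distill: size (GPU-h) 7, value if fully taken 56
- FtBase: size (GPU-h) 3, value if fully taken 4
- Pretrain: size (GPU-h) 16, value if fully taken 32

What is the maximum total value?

Rank by value-to-size ratio: Distill 56/7≈8, Retrain 54/9≈6, Pretrain 32/16≈2, Compress 37/22≈1.68, FtBase 4/3≈1.33, Search 22/28≈0.786.
All 7 GPU-h of Distill fit (value 56) ; 22 remain.
Take all of Retrain (9 GPU-h, value 54) ; 13 GPU-h left.
Only 13 GPU-h remain; take 13/16 of Pretrain for value 32×13/16 = 26.
Total value = 136.

136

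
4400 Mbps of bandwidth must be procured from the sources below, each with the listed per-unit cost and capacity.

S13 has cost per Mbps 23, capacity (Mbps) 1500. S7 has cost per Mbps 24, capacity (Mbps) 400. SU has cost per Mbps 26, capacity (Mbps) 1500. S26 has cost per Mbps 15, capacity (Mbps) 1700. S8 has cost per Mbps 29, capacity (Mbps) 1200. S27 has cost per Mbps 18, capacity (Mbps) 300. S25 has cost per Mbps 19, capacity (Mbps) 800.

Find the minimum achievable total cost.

83000

Cheapest first:
S26 at 15: take all 1700 Mbps → 2700 still needed.
S27 at 18: take all 300 Mbps → 2400 still needed.
S25 (19): use full 800 → 1600 Mbps to go.
S13 at 23: take all 1500 Mbps → 100 still needed.
Take 100 from S7 at 24 to finish.
SU, S8: unused.
Cost = 1700×15 + 300×18 + 800×19 + 1500×23 + 100×24 = 83000.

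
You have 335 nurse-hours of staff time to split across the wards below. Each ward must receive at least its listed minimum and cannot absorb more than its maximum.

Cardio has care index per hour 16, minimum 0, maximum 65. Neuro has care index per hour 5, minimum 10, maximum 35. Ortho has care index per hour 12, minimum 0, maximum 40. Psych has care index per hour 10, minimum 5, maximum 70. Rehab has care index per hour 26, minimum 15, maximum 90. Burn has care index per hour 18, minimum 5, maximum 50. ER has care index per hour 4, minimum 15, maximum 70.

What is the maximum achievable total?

Meeting every minimum uses 0+10+0+5+15+5+15 = 50 nurse-hours, leaving 285.
Order the wards by care index per hour: Rehab 26 > Burn 18 > Cardio 16 > Ortho 12 > Psych 10 > Neuro 5 > ER 4.
Give Rehab 75 more to hit its cap of 90 — 210 left.
Burn takes 45 more to reach its cap of 50 — 165 left.
Give Cardio 65 more to hit its cap of 65 — 100 left.
Ortho takes 40 more to reach its cap of 40 — 60 left.
Only 60 left; Psych takes them to reach 65.
Total = 16×65 + 5×10 + 12×40 + 10×65 + 26×90 + 18×50 + 4×15 = 5520.

5520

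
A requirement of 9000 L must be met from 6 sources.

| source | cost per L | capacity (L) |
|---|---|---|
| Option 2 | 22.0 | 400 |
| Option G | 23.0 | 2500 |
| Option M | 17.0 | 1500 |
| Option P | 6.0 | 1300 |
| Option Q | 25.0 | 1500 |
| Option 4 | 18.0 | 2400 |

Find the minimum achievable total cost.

Use sources in increasing cost order.
Option P at 6.0: take all 1300 L — 7700 still needed.
Option M at 17.0: take all 1500 L — 6200 still needed.
Option 4 at 18.0: take all 2400 L — 3800 still needed.
Take 400 from Option 2 at 22.0 — need 3400 more.
Option G (23.0): use full 2500 — 900 L to go.
Take 900 from Option Q at 25.0 to finish.
Cost = 1300×6.0 + 1500×17.0 + 2400×18.0 + 400×22.0 + 2500×23.0 + 900×25.0 = 165300.

165300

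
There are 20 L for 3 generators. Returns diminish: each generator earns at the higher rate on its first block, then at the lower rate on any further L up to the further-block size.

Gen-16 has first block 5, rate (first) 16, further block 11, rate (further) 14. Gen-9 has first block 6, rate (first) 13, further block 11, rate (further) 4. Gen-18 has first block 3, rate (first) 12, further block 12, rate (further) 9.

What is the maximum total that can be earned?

Rank every tier by rate: Gen-16/first 16 > Gen-16/second 14 > Gen-9/first 13 > Gen-18/first 12 > Gen-18/second 9 > Gen-9/second 4.
Fill Gen-16 first block (5 at 16) → 15 left.
Gen-16 second at 14: fill all 11 → 4 left.
Gen-9 first at 13: only 4 left, fill 4.
Total = 16×5 + 14×11 + 13×4 = 286.

286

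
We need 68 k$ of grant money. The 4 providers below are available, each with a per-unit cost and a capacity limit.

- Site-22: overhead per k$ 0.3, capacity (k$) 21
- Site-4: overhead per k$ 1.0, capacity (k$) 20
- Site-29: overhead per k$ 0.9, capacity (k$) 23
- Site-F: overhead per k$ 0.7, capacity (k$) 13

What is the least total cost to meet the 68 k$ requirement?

47.1

Cheapest first:
Site-22 at 0.3: take all 21 k$ ; 47 still needed.
Take 13 from Site-F at 0.7 ; need 34 more.
Site-29 (0.9): use full 23 ; 11 k$ to go.
Take 11 from Site-4 at 1.0 to finish.
Cost = 21×0.3 + 13×0.7 + 23×0.9 + 11×1.0 = 47.1.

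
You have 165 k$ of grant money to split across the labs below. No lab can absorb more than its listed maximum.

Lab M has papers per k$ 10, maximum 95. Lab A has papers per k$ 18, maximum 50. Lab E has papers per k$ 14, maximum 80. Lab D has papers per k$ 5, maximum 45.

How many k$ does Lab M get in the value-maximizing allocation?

35

Highest papers per k$ first: Lab A 18 > Lab E 14 > Lab M 10 > Lab D 5.
Give Lab A 50 to hit its cap of 50 → 115 left.
Lab E: +80 to 80 (cap) → 35 left.
Lab M has room for 95 but only 35 remain, so it gets 35.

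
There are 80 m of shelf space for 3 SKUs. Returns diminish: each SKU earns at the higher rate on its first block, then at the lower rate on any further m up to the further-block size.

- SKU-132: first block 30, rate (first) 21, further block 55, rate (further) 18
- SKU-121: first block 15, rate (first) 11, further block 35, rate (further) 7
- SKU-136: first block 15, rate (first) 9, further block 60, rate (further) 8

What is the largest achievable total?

1530

Order all 6 blocks by rate: SKU-132/T1 21 > SKU-132/T2 18 > SKU-121/T1 11 > SKU-136/T1 9 > SKU-136/T2 8 > SKU-121/T2 7.
SKU-132/T1 (21): +30 — 50 left.
SKU-132/T2: +50 of 55 at 18; pool empty.
Total = 21×30 + 18×50 = 1530.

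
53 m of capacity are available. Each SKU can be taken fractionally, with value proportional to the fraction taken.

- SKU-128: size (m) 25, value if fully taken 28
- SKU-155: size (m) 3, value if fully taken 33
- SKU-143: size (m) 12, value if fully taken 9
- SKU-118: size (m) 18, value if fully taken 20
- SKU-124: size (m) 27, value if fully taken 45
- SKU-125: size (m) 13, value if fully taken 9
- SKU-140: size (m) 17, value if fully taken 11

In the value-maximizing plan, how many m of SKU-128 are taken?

23

Rank by value-to-size ratio: SKU-155 33/3≈11, SKU-124 45/27≈1.67, SKU-128 28/25≈1.12, SKU-118 20/18≈1.11, SKU-143 9/12≈0.75, SKU-125 9/13≈0.692, SKU-140 11/17≈0.647.
SKU-155: take in full, 3 m for value 33 → 50 left.
SKU-124: take in full, 27 m for value 45 → 23 left.
Only 23 m remain; take 23/25 of SKU-128 for value 28×23/25 = 25.76.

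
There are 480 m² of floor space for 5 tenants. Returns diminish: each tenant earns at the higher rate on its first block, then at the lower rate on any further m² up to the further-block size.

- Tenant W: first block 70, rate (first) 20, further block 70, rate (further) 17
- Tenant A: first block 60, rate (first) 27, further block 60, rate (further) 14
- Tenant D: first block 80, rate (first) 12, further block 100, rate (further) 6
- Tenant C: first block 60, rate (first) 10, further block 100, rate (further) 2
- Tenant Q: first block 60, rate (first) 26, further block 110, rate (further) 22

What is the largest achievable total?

9630

Treat each block as its own option and order by rate: Tenant A/tier1 27 > Tenant Q/tier1 26 > Tenant Q/tier2 22 > Tenant W/tier1 20 > Tenant W/tier2 17 > Tenant A/tier2 14 > Tenant D/tier1 12 > Tenant C/tier1 10 > Tenant D/tier2 6 > Tenant C/tier2 2.
Fill Tenant A tier1 block (60 at 27) → 420 left.
Tenant Q tier1 at 26: fill all 60 → 360 left.
Tenant Q/tier2 (22): +110 → 250 left.
Fill Tenant W tier1 block (70 at 20) → 180 left.
Tenant W/tier2 (17): +70 → 110 left.
Tenant A/tier2 (14): +60 → 50 left.
Tenant D/tier1: +50 of 80 at 12; pool empty.
Total = 27×60 + 26×60 + 22×110 + 20×70 + 17×70 + 14×60 + 12×50 = 9630.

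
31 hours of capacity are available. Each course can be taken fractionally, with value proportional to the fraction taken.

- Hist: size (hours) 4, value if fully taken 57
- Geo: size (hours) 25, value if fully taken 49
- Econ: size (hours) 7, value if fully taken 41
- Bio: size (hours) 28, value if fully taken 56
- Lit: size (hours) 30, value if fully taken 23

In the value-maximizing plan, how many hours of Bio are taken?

Sort by value density: Hist 57/4≈14.2, Econ 41/7≈5.86, Bio 56/28≈2, Geo 49/25≈1.96, Lit 23/30≈0.767.
All 4 hours of Hist fit (value 57) ; 27 remain.
All 7 hours of Econ fit (value 41) ; 20 remain.
20 hours left: a 20/28 share of Bio gives 56×20/28 = 40.

20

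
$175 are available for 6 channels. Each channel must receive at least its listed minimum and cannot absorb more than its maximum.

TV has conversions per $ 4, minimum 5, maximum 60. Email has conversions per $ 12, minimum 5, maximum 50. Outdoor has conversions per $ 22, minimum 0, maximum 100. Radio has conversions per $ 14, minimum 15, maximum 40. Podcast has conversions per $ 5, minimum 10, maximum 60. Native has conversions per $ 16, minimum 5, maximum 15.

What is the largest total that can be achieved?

3130

Meeting every minimum uses 5+5+0+15+10+5 = 40 $, leaving 135.
Highest conversions per $ first: Outdoor 22 > Native 16 > Radio 14 > Email 12 > Podcast 5 > TV 4.
Give Outdoor 100 more to hit its cap of 100 → 35 left.
Native takes 10 more to reach its cap of 15 → 25 left.
Give Radio 25 more to hit its cap of 40 → 0 left.
Total = 4×5 + 12×5 + 22×100 + 14×40 + 5×10 + 16×15 = 3130.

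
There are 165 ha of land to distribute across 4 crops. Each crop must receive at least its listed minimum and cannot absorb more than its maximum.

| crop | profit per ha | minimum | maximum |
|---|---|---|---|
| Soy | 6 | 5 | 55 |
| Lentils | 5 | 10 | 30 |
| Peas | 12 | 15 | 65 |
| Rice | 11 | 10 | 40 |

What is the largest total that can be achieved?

Meeting every minimum uses 5+10+15+10 = 40 ha, leaving 125.
Order the crops by profit per ha: Peas 12 > Rice 11 > Soy 6 > Lentils 5.
Peas takes 50 more to reach its cap of 65 — 75 left.
Rice takes 30 more to reach its cap of 40 — 45 left.
Only 45 left; Soy takes them to reach 50.
Total = 6×50 + 5×10 + 12×65 + 11×40 = 1570.

1570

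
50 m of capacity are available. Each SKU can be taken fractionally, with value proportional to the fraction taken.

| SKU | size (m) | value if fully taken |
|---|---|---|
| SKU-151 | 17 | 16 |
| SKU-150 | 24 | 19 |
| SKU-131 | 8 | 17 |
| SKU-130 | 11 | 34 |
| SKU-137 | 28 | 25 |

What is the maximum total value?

79.5

Best value per unit of size first: SKU-130 34/11≈3.09, SKU-131 17/8≈2.12, SKU-151 16/17≈0.941, SKU-137 25/28≈0.893, SKU-150 19/24≈0.792.
All 11 m of SKU-130 fit (value 34) → 39 remain.
SKU-131: take in full, 8 m for value 17 → 31 left.
All 17 m of SKU-151 fit (value 16) → 14 remain.
Only 14 m remain; take 14/28 of SKU-137 for value 25×14/28 = 12.5.
Total value = 79.5.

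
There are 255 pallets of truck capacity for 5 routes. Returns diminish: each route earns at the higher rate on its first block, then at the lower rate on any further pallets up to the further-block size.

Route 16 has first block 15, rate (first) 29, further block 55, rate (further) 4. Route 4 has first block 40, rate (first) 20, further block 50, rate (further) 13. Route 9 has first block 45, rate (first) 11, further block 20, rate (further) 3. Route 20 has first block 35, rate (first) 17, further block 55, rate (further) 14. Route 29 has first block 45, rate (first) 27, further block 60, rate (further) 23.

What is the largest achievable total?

5260

Rank every tier by rate: Route 16/tier1 29 > Route 29/tier1 27 > Route 29/tier2 23 > Route 4/tier1 20 > Route 20/tier1 17 > Route 20/tier2 14 > Route 4/tier2 13 > Route 9/tier1 11 > Route 16/tier2 4 > Route 9/tier2 3.
Route 16/tier1 (29): +15 — 240 left.
Route 29 tier1 at 27: fill all 45 — 195 left.
Route 29/tier2 (23): +60 — 135 left.
Fill Route 4 tier1 block (40 at 20) — 95 left.
Route 20/tier1 (17): +35 — 60 left.
Route 20/tier2 (14): +55 — 5 left.
5 remain; put them into Route 4 tier2 at 13.
Total = 29×15 + 27×45 + 23×60 + 20×40 + 17×35 + 14×55 + 13×5 = 5260.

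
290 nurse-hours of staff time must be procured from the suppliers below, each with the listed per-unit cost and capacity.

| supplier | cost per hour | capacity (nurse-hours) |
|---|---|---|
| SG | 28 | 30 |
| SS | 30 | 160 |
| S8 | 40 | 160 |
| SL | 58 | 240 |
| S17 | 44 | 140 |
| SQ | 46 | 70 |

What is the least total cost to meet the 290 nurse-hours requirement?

Cheapest first:
Take 30 from SG at 28 → need 260 more.
SS (30): use full 160 → 100 nurse-hours to go.
S8 at 40: take 100 of its 160 → requirement met.
S17, SQ, SL: unused.
Cost = 30×28 + 160×30 + 100×40 = 9640.

9640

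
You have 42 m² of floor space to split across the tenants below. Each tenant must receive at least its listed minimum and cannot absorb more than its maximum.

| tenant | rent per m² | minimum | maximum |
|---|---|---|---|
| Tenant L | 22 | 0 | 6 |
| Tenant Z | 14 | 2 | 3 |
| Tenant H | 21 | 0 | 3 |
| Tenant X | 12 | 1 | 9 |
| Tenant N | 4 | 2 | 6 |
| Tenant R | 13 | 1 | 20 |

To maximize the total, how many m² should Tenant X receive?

8

Meeting every minimum uses 0+2+0+1+2+1 = 6 m², leaving 36.
Rank by rent per m²: Tenant L 22 > Tenant H 21 > Tenant Z 14 > Tenant R 13 > Tenant X 12 > Tenant N 4.
Tenant L: +6 to 6 (cap) ; 30 left.
Tenant H takes 3 more to reach its cap of 3 ; 27 left.
Give Tenant Z 1 more to hit its cap of 3 ; 26 left.
Give Tenant R 19 more to hit its cap of 20 ; 7 left.
Tenant X has room for 8 more but only 7 remain, so it gets 8.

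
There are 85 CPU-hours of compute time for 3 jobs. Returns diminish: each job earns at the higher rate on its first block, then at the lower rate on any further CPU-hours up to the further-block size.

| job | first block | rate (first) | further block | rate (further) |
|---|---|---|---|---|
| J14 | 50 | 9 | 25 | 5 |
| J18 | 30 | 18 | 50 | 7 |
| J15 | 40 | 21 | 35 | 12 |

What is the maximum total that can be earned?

1560

Rank every tier by rate: J15/T1 21 > J18/T1 18 > J15/T2 12 > J14/T1 9 > J18/T2 7 > J14/T2 5.
Fill J15 T1 block (40 at 21) — 45 left.
J18/T1 (18): +30 — 15 left.
J15 T2 at 12: only 15 left, fill 15.
Total = 21×40 + 18×30 + 12×15 = 1560.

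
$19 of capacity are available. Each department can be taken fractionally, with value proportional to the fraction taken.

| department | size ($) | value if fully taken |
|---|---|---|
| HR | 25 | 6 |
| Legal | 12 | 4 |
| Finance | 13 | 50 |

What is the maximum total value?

52

Best value per unit of size first: Finance 50/13≈3.85, Legal 4/12≈0.333, HR 6/25≈0.24.
All 13 $ of Finance fit (value 50) ; 6 remain.
Only 6 $ remain; take 6/12 of Legal for value 4×6/12 = 2.
Total value = 52.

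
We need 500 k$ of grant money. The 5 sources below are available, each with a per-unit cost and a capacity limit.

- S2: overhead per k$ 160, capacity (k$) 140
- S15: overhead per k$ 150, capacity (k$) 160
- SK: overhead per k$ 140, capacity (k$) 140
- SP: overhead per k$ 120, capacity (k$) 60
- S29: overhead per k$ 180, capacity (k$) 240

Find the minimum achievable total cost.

Cheapest first:
SP (120): use full 60 — 440 k$ to go.
SK (140): use full 140 — 300 k$ to go.
S15 (150): use full 160 — 140 k$ to go.
Take 140 from S2 at 160 — need 0 more.
S29: unused.
Cost = 60×120 + 140×140 + 160×150 + 140×160 = 73200.

73200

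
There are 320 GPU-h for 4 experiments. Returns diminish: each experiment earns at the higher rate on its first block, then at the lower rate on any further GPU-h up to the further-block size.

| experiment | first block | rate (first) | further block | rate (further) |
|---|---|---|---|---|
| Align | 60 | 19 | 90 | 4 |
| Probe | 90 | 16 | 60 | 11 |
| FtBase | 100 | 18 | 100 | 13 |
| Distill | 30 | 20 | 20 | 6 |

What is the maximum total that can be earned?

Order all 8 blocks by rate: Distill/tier1 20 > Align/tier1 19 > FtBase/tier1 18 > Probe/tier1 16 > FtBase/tier2 13 > Probe/tier2 11 > Distill/tier2 6 > Align/tier2 4.
Fill Distill tier1 block (30 at 20) ; 290 left.
Align tier1 at 19: fill all 60 ; 230 left.
Fill FtBase tier1 block (100 at 18) ; 130 left.
Fill Probe tier1 block (90 at 16) ; 40 left.
40 remain; put them into FtBase tier2 at 13.
Total = 20×30 + 19×60 + 18×100 + 16×90 + 13×40 = 5500.

5500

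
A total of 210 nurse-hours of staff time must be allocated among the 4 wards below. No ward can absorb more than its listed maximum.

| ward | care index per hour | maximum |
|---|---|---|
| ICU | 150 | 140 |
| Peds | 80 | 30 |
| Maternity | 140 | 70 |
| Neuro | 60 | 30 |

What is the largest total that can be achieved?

30800

Order the wards by care index per hour: ICU 150 > Maternity 140 > Peds 80 > Neuro 60.
ICU: +140 to 140 (cap) → 70 left.
Give Maternity 70 to hit its cap of 70 → 0 left.
Total = 150×140 + 140×70 = 30800.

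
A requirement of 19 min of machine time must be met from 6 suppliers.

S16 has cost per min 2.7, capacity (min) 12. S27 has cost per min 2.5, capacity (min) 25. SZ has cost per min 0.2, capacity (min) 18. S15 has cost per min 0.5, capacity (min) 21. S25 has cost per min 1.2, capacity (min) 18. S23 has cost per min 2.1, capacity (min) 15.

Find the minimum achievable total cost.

Fill from the cheapest supplier first.
SZ (0.2): use full 18 → 1 min to go.
S15 at 0.5: take 1 of its 21 → requirement met.
S25, S23, S27, S16: unused.
Cost = 18×0.2 + 1×0.5 = 4.1.

4.1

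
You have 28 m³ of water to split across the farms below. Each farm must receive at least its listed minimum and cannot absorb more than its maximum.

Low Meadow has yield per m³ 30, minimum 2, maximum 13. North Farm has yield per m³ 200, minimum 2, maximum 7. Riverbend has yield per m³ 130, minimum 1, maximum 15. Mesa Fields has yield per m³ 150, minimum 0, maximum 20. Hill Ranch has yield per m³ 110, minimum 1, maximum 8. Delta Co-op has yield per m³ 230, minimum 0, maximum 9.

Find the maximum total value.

Meeting every minimum uses 2+2+1+0+1+0 = 6 m³, leaving 22.
Highest yield per m³ first: Delta Co-op 230 > North Farm 200 > Mesa Fields 150 > Riverbend 130 > Hill Ranch 110 > Low Meadow 30.
Give Delta Co-op 9 more to hit its cap of 9 → 13 left.
Give North Farm 5 more to hit its cap of 7 → 8 left.
Mesa Fields has room for 20 more but only 8 remain, so it gets 8.
Total = 30×2 + 200×7 + 130×1 + 150×8 + 110×1 + 230×9 = 4970.

4970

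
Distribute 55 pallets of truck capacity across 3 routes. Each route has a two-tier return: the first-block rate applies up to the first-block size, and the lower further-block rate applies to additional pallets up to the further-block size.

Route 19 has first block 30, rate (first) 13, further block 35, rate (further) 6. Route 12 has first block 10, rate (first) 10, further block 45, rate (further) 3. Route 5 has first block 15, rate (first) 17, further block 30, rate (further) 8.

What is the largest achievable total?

Treat each block as its own option and order by rate: Route 5/first 17 > Route 19/first 13 > Route 12/first 10 > Route 5/second 8 > Route 19/second 6 > Route 12/second 3.
Route 5 first at 17: fill all 15 — 40 left.
Fill Route 19 first block (30 at 13) — 10 left.
Fill Route 12 first block (10 at 10) — 0 left.
Total = 17×15 + 13×30 + 10×10 = 745.

745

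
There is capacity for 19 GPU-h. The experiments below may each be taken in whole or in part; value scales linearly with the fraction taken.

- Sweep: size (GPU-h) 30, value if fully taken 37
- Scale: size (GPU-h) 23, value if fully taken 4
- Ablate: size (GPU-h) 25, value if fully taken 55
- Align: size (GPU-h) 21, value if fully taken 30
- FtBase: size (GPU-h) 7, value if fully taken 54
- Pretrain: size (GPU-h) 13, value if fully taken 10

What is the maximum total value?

80.4

Best value per unit of size first: FtBase 54/7≈7.71, Ablate 55/25≈2.2, Align 30/21≈1.43, Sweep 37/30≈1.23, Pretrain 10/13≈0.769, Scale 4/23≈0.174.
FtBase: take in full, 7 GPU-h for value 54 ; 12 left.
12 GPU-h left: a 12/25 share of Ablate gives 55×12/25 = 26.4.
Total value = 80.4.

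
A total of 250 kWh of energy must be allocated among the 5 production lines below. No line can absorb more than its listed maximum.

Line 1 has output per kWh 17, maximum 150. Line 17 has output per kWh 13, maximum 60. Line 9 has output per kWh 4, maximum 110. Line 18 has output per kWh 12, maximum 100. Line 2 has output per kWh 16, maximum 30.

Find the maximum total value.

Highest output per kWh first: Line 1 17 > Line 2 16 > Line 17 13 > Line 18 12 > Line 9 4.
Give Line 1 150 to hit its cap of 150 ; 100 left.
Give Line 2 30 to hit its cap of 30 ; 70 left.
Line 17: +60 to 60 (cap) ; 10 left.
Line 18 has room for 100 but only 10 remain, so it gets 10.
Total = 17×150 + 13×60 + 12×10 + 16×30 = 3930.

3930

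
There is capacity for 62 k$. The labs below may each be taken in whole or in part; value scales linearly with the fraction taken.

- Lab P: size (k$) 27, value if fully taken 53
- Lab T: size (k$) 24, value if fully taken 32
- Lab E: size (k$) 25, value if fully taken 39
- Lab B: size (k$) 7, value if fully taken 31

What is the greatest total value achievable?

127

Best value per unit of size first: Lab B 31/7≈4.43, Lab P 53/27≈1.96, Lab E 39/25≈1.56, Lab T 32/24≈1.33.
All 7 k$ of Lab B fit (value 31) — 55 remain.
All 27 k$ of Lab P fit (value 53) — 28 remain.
Lab E: take in full, 25 k$ for value 39 — 3 left.
Fill the last 3 k$ with part of Lab T: 3/24 of it earns 4.
Total value = 127.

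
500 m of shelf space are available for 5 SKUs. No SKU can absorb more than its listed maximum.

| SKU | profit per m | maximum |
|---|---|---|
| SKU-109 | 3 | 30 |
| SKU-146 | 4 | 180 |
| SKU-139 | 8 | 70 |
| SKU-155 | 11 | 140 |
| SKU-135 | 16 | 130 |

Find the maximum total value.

Highest profit per m first: SKU-135 16 > SKU-155 11 > SKU-139 8 > SKU-146 4 > SKU-109 3.
Give SKU-135 130 to hit its cap of 130 → 370 left.
Give SKU-155 140 to hit its cap of 140 → 230 left.
Give SKU-139 70 to hit its cap of 70 → 160 left.
SKU-146: +160 (room for 180) → 160. Pool exhausted.
Total = 4×160 + 8×70 + 11×140 + 16×130 = 4820.

4820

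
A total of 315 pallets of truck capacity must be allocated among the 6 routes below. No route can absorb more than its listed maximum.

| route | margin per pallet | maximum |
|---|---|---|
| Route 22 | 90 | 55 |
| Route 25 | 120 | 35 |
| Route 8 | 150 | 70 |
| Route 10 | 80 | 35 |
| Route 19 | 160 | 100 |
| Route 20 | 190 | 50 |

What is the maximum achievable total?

Rank by margin per pallet: Route 20 190 > Route 19 160 > Route 8 150 > Route 25 120 > Route 22 90 > Route 10 80.
Give Route 20 50 to hit its cap of 50 ; 265 left.
Route 19: +100 to 100 (cap) ; 165 left.
Give Route 8 70 to hit its cap of 70 ; 95 left.
Give Route 25 35 to hit its cap of 35 ; 60 left.
Give Route 22 55 to hit its cap of 55 ; 5 left.
Route 10: +5 (room for 35) → 5. Pool exhausted.
Total = 90×55 + 120×35 + 150×70 + 80×5 + 160×100 + 190×50 = 45550.

45550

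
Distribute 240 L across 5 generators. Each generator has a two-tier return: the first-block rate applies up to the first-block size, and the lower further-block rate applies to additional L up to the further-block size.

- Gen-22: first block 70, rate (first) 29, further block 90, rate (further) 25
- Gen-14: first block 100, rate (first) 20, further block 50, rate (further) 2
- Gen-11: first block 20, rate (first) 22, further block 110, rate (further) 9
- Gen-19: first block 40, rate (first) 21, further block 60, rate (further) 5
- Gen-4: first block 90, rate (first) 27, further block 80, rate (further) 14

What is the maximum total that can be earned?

6460

Order all 10 blocks by rate: Gen-22/first 29 > Gen-4/first 27 > Gen-22/second 25 > Gen-11/first 22 > Gen-19/first 21 > Gen-14/first 20 > Gen-4/second 14 > Gen-11/second 9 > Gen-19/second 5 > Gen-14/second 2.
Gen-22/first (29): +70 — 170 left.
Gen-4/first (27): +90 — 80 left.
Gen-22 second at 25: only 80 left, fill 80.
Total = 29×70 + 27×90 + 25×80 = 6460.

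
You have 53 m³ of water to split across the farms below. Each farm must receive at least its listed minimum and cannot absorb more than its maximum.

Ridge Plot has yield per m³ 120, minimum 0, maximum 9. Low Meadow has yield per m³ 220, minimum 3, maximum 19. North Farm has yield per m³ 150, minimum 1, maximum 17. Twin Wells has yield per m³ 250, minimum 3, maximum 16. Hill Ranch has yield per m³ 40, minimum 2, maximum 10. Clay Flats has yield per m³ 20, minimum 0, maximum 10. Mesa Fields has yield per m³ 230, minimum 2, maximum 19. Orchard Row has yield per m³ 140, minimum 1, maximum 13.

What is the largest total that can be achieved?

Meeting every minimum uses 0+3+1+3+2+0+2+1 = 12 m³, leaving 41.
Highest yield per m³ first: Twin Wells 250 > Mesa Fields 230 > Low Meadow 220 > North Farm 150 > Orchard Row 140 > Ridge Plot 120 > Hill Ranch 40 > Clay Flats 20.
Give Twin Wells 13 more to hit its cap of 16 → 28 left.
Give Mesa Fields 17 more to hit its cap of 19 → 11 left.
Only 11 left; Low Meadow takes them to reach 14.
Total = 220×14 + 150×1 + 250×16 + 40×2 + 230×19 + 140×1 = 11820.

11820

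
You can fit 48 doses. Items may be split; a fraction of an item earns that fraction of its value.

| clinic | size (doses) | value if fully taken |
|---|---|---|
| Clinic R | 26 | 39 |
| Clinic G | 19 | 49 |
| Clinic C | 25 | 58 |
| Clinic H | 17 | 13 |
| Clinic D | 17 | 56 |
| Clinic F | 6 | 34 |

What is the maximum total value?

Sort by value density: Clinic F 34/6≈5.67, Clinic D 56/17≈3.29, Clinic G 49/19≈2.58, Clinic C 58/25≈2.32, Clinic R 39/26≈1.5, Clinic H 13/17≈0.765.
All 6 doses of Clinic F fit (value 34) — 42 remain.
All 17 doses of Clinic D fit (value 56) — 25 remain.
Take all of Clinic G (19 doses, value 49) — 6 doses left.
Only 6 doses remain; take 6/25 of Clinic C for value 58×6/25 = 13.92.
Total value = 152.92.

152.92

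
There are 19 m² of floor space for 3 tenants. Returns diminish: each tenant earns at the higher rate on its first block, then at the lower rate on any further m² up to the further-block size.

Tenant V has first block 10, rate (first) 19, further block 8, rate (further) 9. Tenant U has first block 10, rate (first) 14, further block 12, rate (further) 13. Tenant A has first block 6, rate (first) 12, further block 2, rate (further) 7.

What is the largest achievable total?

316

Treat each block as its own option and order by rate: Tenant V/tier1 19 > Tenant U/tier1 14 > Tenant U/tier2 13 > Tenant A/tier1 12 > Tenant V/tier2 9 > Tenant A/tier2 7.
Fill Tenant V tier1 block (10 at 19) — 9 left.
Tenant U tier1 at 14: only 9 left, fill 9.
Total = 19×10 + 14×9 = 316.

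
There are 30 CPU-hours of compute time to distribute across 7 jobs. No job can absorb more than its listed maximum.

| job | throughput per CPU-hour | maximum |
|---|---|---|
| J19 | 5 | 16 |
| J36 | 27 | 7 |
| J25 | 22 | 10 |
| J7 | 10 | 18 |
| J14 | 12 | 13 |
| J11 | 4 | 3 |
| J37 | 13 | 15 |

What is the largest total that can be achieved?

578

Order the jobs by throughput per CPU-hour: J36 27 > J25 22 > J37 13 > J14 12 > J7 10 > J19 5 > J11 4.
Give J36 7 to hit its cap of 7 ; 23 left.
Give J25 10 to hit its cap of 10 ; 13 left.
J37: +13 (room for 15) → 13. Pool exhausted.
Total = 27×7 + 22×10 + 13×13 = 578.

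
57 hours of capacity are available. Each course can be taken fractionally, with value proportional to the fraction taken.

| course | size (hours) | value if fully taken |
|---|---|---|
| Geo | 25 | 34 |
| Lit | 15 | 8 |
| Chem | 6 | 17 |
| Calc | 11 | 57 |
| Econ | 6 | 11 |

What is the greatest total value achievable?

123.8

Best value per unit of size first: Calc 57/11≈5.18, Chem 17/6≈2.83, Econ 11/6≈1.83, Geo 34/25≈1.36, Lit 8/15≈0.533.
Calc: take in full, 11 hours for value 57 → 46 left.
All 6 hours of Chem fit (value 17) → 40 remain.
Take all of Econ (6 hours, value 11) → 34 hours left.
Take all of Geo (25 hours, value 34) → 9 hours left.
Only 9 hours remain; take 9/15 of Lit for value 8×9/15 = 4.8.
Total value = 123.8.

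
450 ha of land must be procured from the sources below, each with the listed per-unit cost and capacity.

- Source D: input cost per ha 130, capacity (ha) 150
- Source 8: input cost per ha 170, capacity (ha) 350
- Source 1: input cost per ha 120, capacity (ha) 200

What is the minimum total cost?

Fill from the cheapest source first.
Source 1 at 120: take all 200 ha ; 250 still needed.
Source D (130): use full 150 ; 100 ha to go.
Take 100 from Source 8 at 170 to finish.
Cost = 200×120 + 150×130 + 100×170 = 60500.

60500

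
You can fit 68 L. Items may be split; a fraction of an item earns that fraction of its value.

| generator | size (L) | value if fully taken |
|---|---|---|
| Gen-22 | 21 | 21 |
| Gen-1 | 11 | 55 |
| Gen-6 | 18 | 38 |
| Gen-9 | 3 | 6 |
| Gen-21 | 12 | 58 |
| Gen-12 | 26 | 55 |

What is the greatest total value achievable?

208

Sort by value density: Gen-1 55/11≈5, Gen-21 58/12≈4.83, Gen-12 55/26≈2.12, Gen-6 38/18≈2.11, Gen-9 6/3≈2, Gen-22 21/21≈1.
Take all of Gen-1 (11 L, value 55) ; 57 L left.
All 12 L of Gen-21 fit (value 58) ; 45 remain.
All 26 L of Gen-12 fit (value 55) ; 19 remain.
Take all of Gen-6 (18 L, value 38) ; 1 L left.
Fill the last 1 L with part of Gen-9: 1/3 of it earns 2.
Total value = 208.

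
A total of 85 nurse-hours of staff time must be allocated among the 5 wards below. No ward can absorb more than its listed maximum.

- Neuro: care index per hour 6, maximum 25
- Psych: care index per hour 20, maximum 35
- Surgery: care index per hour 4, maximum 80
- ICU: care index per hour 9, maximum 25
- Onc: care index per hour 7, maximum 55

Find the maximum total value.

1100

Order the wards by care index per hour: Psych 20 > ICU 9 > Onc 7 > Neuro 6 > Surgery 4.
Psych: +35 to 35 (cap) → 50 left.
ICU takes 25 to reach its cap of 25 → 25 left.
Onc has room for 55 but only 25 remain, so it gets 25.
Total = 20×35 + 9×25 + 7×25 = 1100.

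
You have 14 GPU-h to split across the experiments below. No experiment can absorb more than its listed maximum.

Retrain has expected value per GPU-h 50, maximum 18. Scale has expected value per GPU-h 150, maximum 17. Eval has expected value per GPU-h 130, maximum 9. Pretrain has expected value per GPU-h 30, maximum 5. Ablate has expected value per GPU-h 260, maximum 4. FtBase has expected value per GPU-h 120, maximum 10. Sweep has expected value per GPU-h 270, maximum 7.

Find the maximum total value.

3380

Highest expected value per GPU-h first: Sweep 270 > Ablate 260 > Scale 150 > Eval 130 > FtBase 120 > Retrain 50 > Pretrain 30.
Give Sweep 7 to hit its cap of 7 ; 7 left.
Ablate: +4 to 4 (cap) ; 3 left.
Scale: +3 (room for 17) → 3. Pool exhausted.
Total = 150×3 + 260×4 + 270×7 = 3380.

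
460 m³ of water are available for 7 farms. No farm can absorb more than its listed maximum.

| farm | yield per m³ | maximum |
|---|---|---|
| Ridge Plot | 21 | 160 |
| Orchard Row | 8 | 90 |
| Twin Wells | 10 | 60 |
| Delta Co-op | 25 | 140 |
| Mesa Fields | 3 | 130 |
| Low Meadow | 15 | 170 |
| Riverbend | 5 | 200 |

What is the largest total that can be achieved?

Rank by yield per m³: Delta Co-op 25 > Ridge Plot 21 > Low Meadow 15 > Twin Wells 10 > Orchard Row 8 > Riverbend 5 > Mesa Fields 3.
Delta Co-op takes 140 to reach its cap of 140 — 320 left.
Give Ridge Plot 160 to hit its cap of 160 — 160 left.
Only 160 left; Low Meadow takes them to reach 160.
Total = 21×160 + 25×140 + 15×160 = 9260.

9260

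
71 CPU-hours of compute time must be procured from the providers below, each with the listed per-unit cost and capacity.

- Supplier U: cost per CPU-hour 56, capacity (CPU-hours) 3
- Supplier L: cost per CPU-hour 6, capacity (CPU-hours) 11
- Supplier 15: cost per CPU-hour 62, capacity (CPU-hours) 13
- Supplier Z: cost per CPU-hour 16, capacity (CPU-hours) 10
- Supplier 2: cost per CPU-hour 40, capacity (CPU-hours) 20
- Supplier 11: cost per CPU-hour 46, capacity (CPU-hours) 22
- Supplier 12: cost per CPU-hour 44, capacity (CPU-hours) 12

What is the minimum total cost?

2382

Cheapest first:
Supplier L (6): use full 11 → 60 CPU-hours to go.
Supplier Z at 16: take all 10 CPU-hours → 50 still needed.
Take 20 from Supplier 2 at 40 → need 30 more.
Supplier 12 (44): use full 12 → 18 CPU-hours to go.
Supplier 11 (46): take the remaining 18 → done.
Supplier U, Supplier 15: unused.
Cost = 11×6 + 10×16 + 20×40 + 12×44 + 18×46 = 2382.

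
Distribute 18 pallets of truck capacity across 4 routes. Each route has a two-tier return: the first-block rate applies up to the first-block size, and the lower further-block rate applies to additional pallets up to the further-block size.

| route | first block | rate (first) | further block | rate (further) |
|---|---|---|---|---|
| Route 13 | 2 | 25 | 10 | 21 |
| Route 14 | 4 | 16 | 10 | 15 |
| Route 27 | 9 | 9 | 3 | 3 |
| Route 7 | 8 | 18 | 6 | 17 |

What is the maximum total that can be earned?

Rank every tier by rate: Route 13/T1 25 > Route 13/T2 21 > Route 7/T1 18 > Route 7/T2 17 > Route 14/T1 16 > Route 14/T2 15 > Route 27/T1 9 > Route 27/T2 3.
Route 13/T1 (25): +2 ; 16 left.
Fill Route 13 T2 block (10 at 21) ; 6 left.
Route 7/T1: +6 of 8 at 18; pool empty.
Total = 25×2 + 21×10 + 18×6 = 368.

368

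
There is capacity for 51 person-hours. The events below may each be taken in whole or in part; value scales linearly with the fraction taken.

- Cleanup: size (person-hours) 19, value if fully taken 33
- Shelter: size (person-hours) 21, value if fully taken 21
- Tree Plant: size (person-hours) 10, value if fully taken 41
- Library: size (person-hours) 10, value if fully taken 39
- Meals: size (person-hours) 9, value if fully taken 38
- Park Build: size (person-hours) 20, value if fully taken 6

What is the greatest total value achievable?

154

Best value per unit of size first: Meals 38/9≈4.22, Tree Plant 41/10≈4.1, Library 39/10≈3.9, Cleanup 33/19≈1.74, Shelter 21/21≈1, Park Build 6/20≈0.3.
Meals: take in full, 9 person-hours for value 38 → 42 left.
Take all of Tree Plant (10 person-hours, value 41) → 32 person-hours left.
Take all of Library (10 person-hours, value 39) → 22 person-hours left.
All 19 person-hours of Cleanup fit (value 33) → 3 remain.
Fill the last 3 person-hours with part of Shelter: 3/21 of it earns 3.
Total value = 154.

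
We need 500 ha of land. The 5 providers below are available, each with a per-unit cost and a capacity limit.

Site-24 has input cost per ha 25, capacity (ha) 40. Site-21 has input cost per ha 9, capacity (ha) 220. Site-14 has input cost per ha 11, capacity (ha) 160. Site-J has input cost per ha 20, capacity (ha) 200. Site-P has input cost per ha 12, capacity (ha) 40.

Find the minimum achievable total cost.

Fill from the cheapest provider first.
Site-21 (9): use full 220 ; 280 ha to go.
Site-14 at 11: take all 160 ha ; 120 still needed.
Site-P (12): use full 40 ; 80 ha to go.
Take 80 from Site-J at 20 to finish.
Site-24: unused.
Cost = 220×9 + 160×11 + 40×12 + 80×20 = 5820.

5820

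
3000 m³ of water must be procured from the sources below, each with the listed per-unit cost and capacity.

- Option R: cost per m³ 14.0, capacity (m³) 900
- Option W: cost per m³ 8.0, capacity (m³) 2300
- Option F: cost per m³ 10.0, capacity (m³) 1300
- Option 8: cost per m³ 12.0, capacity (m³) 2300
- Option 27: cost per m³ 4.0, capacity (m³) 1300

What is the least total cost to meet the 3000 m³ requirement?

Use sources in increasing cost order.
Take 1300 from Option 27 at 4.0 ; need 1700 more.
Option W (8.0): take the remaining 1700 ; done.
Option F, Option 8, Option R: unused.
Cost = 1300×4.0 + 1700×8.0 = 18800.

18800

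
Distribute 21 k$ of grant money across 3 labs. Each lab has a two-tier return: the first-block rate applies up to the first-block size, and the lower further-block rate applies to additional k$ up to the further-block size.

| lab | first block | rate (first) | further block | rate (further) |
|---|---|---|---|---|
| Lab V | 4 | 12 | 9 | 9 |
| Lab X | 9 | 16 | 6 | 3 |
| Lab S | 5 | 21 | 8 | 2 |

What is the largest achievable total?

324

Treat each block as its own option and order by rate: Lab S/first 21 > Lab X/first 16 > Lab V/first 12 > Lab V/second 9 > Lab X/second 3 > Lab S/second 2.
Lab S first at 21: fill all 5 → 16 left.
Lab X/first (16): +9 → 7 left.
Fill Lab V first block (4 at 12) → 3 left.
Lab V second at 9: only 3 left, fill 3.
Total = 21×5 + 16×9 + 12×4 + 9×3 = 324.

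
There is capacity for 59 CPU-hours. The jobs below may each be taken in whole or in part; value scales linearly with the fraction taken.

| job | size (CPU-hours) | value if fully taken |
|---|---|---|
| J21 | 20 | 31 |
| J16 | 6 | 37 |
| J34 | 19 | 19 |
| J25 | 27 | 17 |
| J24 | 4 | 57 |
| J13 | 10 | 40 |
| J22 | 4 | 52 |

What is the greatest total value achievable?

Sort by value density: J24 57/4≈14.2, J22 52/4≈13, J16 37/6≈6.17, J13 40/10≈4, J21 31/20≈1.55, J34 19/19≈1, J25 17/27≈0.63.
Take all of J24 (4 CPU-hours, value 57) — 55 CPU-hours left.
Take all of J22 (4 CPU-hours, value 52) — 51 CPU-hours left.
Take all of J16 (6 CPU-hours, value 37) — 45 CPU-hours left.
All 10 CPU-hours of J13 fit (value 40) — 35 remain.
Take all of J21 (20 CPU-hours, value 31) — 15 CPU-hours left.
Only 15 CPU-hours remain; take 15/19 of J34 for value 19×15/19 = 15.
Total value = 232.

232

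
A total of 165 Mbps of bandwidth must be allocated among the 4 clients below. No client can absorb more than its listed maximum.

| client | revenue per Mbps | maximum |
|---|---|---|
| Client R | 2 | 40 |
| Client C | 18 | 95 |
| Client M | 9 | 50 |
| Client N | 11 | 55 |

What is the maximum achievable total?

2450

Rank by revenue per Mbps: Client C 18 > Client N 11 > Client M 9 > Client R 2.
Give Client C 95 to hit its cap of 95 — 70 left.
Client N: +55 to 55 (cap) — 15 left.
Client M: +15 (room for 50) → 15. Pool exhausted.
Total = 18×95 + 9×15 + 11×55 = 2450.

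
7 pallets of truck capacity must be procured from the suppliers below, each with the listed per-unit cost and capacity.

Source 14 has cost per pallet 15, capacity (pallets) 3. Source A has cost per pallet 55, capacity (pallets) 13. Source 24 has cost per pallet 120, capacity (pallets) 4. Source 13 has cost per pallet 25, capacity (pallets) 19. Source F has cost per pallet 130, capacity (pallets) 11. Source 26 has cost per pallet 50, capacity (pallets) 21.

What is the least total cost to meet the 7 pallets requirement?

145

Fill from the cheapest supplier first.
Take 3 from Source 14 at 15 — need 4 more.
Take 4 from Source 13 at 25 to finish.
Source 26, Source A, Source 24, Source F: unused.
Cost = 3×15 + 4×25 = 145.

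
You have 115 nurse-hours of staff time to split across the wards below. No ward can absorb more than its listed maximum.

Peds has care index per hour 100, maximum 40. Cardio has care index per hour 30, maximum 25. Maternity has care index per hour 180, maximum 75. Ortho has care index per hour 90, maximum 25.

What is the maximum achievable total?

Highest care index per hour first: Maternity 180 > Peds 100 > Ortho 90 > Cardio 30.
Maternity: +75 to 75 (cap) ; 40 left.
Peds: +40 to 40 (cap) ; 0 left.
Total = 100×40 + 180×75 = 17500.

17500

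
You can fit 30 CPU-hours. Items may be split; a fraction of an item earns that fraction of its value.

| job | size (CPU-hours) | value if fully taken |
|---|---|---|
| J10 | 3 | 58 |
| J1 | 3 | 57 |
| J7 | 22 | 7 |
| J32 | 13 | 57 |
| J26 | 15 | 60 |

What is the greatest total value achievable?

216

Best value per unit of size first: J10 58/3≈19.3, J1 57/3≈19, J32 57/13≈4.38, J26 60/15≈4, J7 7/22≈0.318.
All 3 CPU-hours of J10 fit (value 58) → 27 remain.
Take all of J1 (3 CPU-hours, value 57) → 24 CPU-hours left.
J32: take in full, 13 CPU-hours for value 57 → 11 left.
Only 11 CPU-hours remain; take 11/15 of J26 for value 60×11/15 = 44.
Total value = 216.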